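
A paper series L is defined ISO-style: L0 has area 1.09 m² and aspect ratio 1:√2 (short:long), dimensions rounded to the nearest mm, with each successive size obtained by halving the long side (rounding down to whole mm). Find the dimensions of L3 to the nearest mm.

310 × 439 mm

Let L0's short side be w mm. w · w√2 = 1.09 m² = 1,090,000 mm², so w ≈ 877.9 mm and w√2 ≈ 1241.6 mm → L0 = 878 × 1242 mm.
L1: ⌊1242/2⌋ × 878 = 621 × 878 mm
L2: ⌊878/2⌋ × 621 = 439 × 621 mm
L3: ⌊621/2⌋ × 439 = 310 × 439 mm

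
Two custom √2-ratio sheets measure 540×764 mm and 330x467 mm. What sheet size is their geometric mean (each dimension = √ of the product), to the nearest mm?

Short side: √(540 · 330) = √178200 ≈ 422.1 → 422 mm
Long side: √(764 · 467) = √356788 ≈ 597.3 → 597 mm

422 × 597 mm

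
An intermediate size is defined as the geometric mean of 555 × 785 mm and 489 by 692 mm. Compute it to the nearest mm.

Short side: √(555 · 489) = √271395 ≈ 521.0 → 521 mm
Long side: √(785 · 692) = √543220 ≈ 737.0 → 737 mm

521 × 737 mm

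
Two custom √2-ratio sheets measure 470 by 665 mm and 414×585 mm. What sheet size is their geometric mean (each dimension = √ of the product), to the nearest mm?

441 × 624 mm

Short side: √(470 · 414) = √194580 ≈ 441.1 → 441 mm
Long side: √(665 · 585) = √389025 ≈ 623.7 → 624 mm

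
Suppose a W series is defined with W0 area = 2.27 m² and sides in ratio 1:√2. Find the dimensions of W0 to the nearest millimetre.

1267 × 1792 mm

Let the short side be w mm. Then w · w√2 = 2.27 m² = 2,270,000 mm².
w² = 2,270,000/√2, so w ≈ 1266.9 mm; long side = w√2 ≈ 1791.7 mm.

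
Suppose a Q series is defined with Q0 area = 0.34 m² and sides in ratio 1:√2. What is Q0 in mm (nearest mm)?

Let the short side be w mm. Then w · w√2 = 0.34 m² = 340,000 mm².
w² = 340,000/√2, so w ≈ 490.3 mm; long side = w√2 ≈ 693.4 mm.

490 × 693 mm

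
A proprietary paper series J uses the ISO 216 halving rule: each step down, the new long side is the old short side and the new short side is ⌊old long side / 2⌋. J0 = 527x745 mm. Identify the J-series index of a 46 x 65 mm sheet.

J7

J0: 527 × 745 mm
J1: 372 × 527 mm
J2: 263 × 372 mm
J3: 186 × 263 mm
J4: 131 × 186 mm
J5: 93 × 131 mm
J6: 65 × 93 mm
J7: 46 × 65 mm
J8: 32 × 46 mm
→ matches J7.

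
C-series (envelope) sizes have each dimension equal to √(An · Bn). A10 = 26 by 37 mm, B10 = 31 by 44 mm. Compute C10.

28 × 40 mm

Short side: √(26 · 31) = √806 ≈ 28.4 → 28 mm
Long side: √(37 · 44) = √1628 ≈ 40.3 → 40 mm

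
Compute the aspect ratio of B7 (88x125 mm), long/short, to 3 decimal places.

1.420

125 / 88 = 1.420
ISO 216 targets √2 ≈ 1.414; the +0.006 deviation is from mm rounding.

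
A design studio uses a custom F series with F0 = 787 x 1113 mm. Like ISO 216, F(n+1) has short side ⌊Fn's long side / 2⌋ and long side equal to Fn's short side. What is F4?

F1: ⌊1113/2⌋ × 787 = 556 × 787 mm
F2: ⌊787/2⌋ × 556 = 393 × 556 mm
F3: ⌊556/2⌋ × 393 = 278 × 393 mm
F4: ⌊393/2⌋ × 278 = 196 × 278 mm

196 × 278 mm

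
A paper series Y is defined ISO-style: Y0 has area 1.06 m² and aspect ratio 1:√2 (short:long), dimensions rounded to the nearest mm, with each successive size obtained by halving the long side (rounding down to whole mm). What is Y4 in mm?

216 × 306 mm

Let Y0's short side be w mm. w · w√2 = 1.06 m² = 1,060,000 mm², so w ≈ 865.8 mm and w√2 ≈ 1224.4 mm → Y0 = 866 × 1224 mm.
Y1: ⌊1224/2⌋ × 866 = 612 × 866 mm
Y2: ⌊866/2⌋ × 612 = 433 × 612 mm
Y3: ⌊612/2⌋ × 433 = 306 × 433 mm
Y4: ⌊433/2⌋ × 306 = 216 × 306 mm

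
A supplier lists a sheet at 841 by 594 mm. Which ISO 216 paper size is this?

A1 (594 × 841 mm)

Aspect ratio 841/594 ≈ 1.416 — close to the ISO √2 ≈ 1.414.
In the A-series (A0 area = 1 m²): A1 = 594 × 841 mm.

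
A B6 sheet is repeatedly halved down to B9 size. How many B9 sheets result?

8

Each ISO step halves the sheet: 1 × B6 → 2 × B7 → 4 × B8 → 8 × B9
From B6 to B9 is 3 halving steps: 2^3 = 8.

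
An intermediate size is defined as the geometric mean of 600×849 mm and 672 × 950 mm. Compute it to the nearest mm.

Short side: √(600 · 672) = √403200 ≈ 635.0 → 635 mm
Long side: √(849 · 950) = √806550 ≈ 898.1 → 898 mm

635 × 898 mm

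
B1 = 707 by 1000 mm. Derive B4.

B2: ⌊1000/2⌋ × 707 = 500 × 707 mm
B3: ⌊707/2⌋ × 500 = 353 × 500 mm
B4: ⌊500/2⌋ × 353 = 250 × 353 mm

250 × 353 mm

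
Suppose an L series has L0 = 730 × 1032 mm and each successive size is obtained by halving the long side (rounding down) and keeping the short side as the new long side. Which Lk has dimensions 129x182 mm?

L0: 730 × 1032 mm
L1: 516 × 730 mm
L2: 365 × 516 mm
L3: 258 × 365 mm
L4: 182 × 258 mm
L5: 129 × 182 mm
L6: 91 × 129 mm
→ matches L5.

L5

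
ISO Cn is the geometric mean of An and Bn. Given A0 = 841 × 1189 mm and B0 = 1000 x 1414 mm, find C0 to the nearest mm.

Short side: √(841 · 1000) = √841000 ≈ 917.1 → 917 mm
Long side: √(1189 · 1414) = √1681246 ≈ 1296.6 → 1297 mm

917 × 1297 mm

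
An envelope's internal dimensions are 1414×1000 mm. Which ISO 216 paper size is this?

B0 (1000 × 1414 mm)

Aspect ratio 1414/1000 ≈ 1.414 — close to the ISO √2 ≈ 1.414.
In the B-series (B0 = 1000 × 1414 mm): B0 = 1000 × 1414 mm.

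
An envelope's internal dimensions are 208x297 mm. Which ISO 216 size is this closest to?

Aspect ratio 297/208 ≈ 1.428 — close to the ISO √2 ≈ 1.414.
In the A-series (A0 area = 1 m²): A4 = 210 × 297 mm.
Off by 2 mm total — nearest standard size.

A4 (210 × 297 mm)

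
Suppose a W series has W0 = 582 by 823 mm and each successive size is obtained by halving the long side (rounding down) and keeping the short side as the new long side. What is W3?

W1: ⌊823/2⌋ × 582 = 411 × 582 mm
W2: ⌊582/2⌋ × 411 = 291 × 411 mm
W3: ⌊411/2⌋ × 291 = 205 × 291 mm

205 × 291 mm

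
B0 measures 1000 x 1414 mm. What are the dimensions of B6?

B1: ⌊1414/2⌋ × 1000 = 707 × 1000 mm
B2: ⌊1000/2⌋ × 707 = 500 × 707 mm
B3: ⌊707/2⌋ × 500 = 353 × 500 mm
B4: ⌊500/2⌋ × 353 = 250 × 353 mm
B5: ⌊353/2⌋ × 250 = 176 × 250 mm
B6: ⌊250/2⌋ × 176 = 125 × 176 mm

125 × 176 mm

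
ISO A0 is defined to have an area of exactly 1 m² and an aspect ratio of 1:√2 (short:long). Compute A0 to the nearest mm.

841 × 1189 mm

Let the short side be w mm. Then the long side is w√2 and w · w√2 = 10⁶ mm².
w² = 10⁶/√2, so w = 1000 / 2^(1/4) ≈ 840.9 mm; long side = 1000 · 2^(1/4) ≈ 1189.2 mm.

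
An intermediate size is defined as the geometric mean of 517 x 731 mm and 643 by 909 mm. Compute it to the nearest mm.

577 × 815 mm

Short side: √(517 · 643) = √332431 ≈ 576.6 → 577 mm
Long side: √(731 · 909) = √664479 ≈ 815.2 → 815 mm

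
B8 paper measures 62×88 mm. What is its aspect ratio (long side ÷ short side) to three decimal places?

88 / 62 = 1.419
ISO 216 targets √2 ≈ 1.414; the +0.005 deviation is from mm rounding.

1.419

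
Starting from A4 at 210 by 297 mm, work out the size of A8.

52 × 74 mm

A5: ⌊297/2⌋ × 210 = 148 × 210 mm
A6: ⌊210/2⌋ × 148 = 105 × 148 mm
A7: ⌊148/2⌋ × 105 = 74 × 105 mm
A8: ⌊105/2⌋ × 74 = 52 × 74 mm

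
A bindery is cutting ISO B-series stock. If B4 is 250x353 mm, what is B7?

B5: ⌊353/2⌋ × 250 = 176 × 250 mm
B6: ⌊250/2⌋ × 176 = 125 × 176 mm
B7: ⌊176/2⌋ × 125 = 88 × 125 mm

88 × 125 mm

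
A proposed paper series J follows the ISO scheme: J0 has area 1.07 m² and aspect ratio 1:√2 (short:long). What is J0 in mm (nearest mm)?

Let the short side be w mm. Then w · w√2 = 1.07 m² = 1,070,000 mm².
w² = 1,070,000/√2, so w ≈ 869.8 mm; long side = w√2 ≈ 1230.1 mm.

870 × 1230 mm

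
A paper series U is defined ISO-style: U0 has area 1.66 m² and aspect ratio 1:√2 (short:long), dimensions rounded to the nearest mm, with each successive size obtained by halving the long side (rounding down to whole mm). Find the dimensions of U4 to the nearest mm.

270 × 383 mm

Let U0's short side be w mm. w · w√2 = 1.66 m² = 1,660,000 mm², so w ≈ 1083.4 mm and w√2 ≈ 1532.2 mm → U0 = 1083 × 1532 mm.
U1: ⌊1532/2⌋ × 1083 = 766 × 1083 mm
U2: ⌊1083/2⌋ × 766 = 541 × 766 mm
U3: ⌊766/2⌋ × 541 = 383 × 541 mm
U4: ⌊541/2⌋ × 383 = 270 × 383 mm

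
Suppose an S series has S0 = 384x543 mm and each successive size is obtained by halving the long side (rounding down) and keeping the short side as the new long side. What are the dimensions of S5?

S1: ⌊543/2⌋ × 384 = 271 × 384 mm
S2: ⌊384/2⌋ × 271 = 192 × 271 mm
S3: ⌊271/2⌋ × 192 = 135 × 192 mm
S4: ⌊192/2⌋ × 135 = 96 × 135 mm
S5: ⌊135/2⌋ × 96 = 67 × 96 mm

67 × 96 mm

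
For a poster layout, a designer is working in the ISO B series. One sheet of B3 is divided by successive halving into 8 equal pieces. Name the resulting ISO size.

8 = 2^3, so 3 halving steps.
B3 → B4 → … → B6 after 3 steps.

B6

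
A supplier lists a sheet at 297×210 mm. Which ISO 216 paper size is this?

A4 (210 × 297 mm)

Aspect ratio 297/210 ≈ 1.414 — close to the ISO √2 ≈ 1.414.
In the A-series (A0 area = 1 m²): A4 = 210 × 297 mm.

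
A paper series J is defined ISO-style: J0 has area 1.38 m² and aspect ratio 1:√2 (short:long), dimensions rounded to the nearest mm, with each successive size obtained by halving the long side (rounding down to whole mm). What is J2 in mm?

494 × 698 mm

Let J0's short side be w mm. w · w√2 = 1.38 m² = 1,380,000 mm², so w ≈ 987.8 mm and w√2 ≈ 1397.0 mm → J0 = 988 × 1397 mm.
J1: ⌊1397/2⌋ × 988 = 698 × 988 mm
J2: ⌊988/2⌋ × 698 = 494 × 698 mm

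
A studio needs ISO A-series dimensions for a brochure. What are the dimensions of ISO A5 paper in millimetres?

148 × 210 mm

A0 = 841 × 1189 mm (A0 has area 1 m², aspect 1:√2).
A1: ⌊1189/2⌋ × 841 = 594 × 841 mm
A2: ⌊841/2⌋ × 594 = 420 × 594 mm
A3: ⌊594/2⌋ × 420 = 297 × 420 mm
A4: ⌊420/2⌋ × 297 = 210 × 297 mm
A5: ⌊297/2⌋ × 210 = 148 × 210 mm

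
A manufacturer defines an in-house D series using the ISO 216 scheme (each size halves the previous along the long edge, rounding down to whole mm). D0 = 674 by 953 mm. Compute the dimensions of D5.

D1: ⌊953/2⌋ × 674 = 476 × 674 mm
D2: ⌊674/2⌋ × 476 = 337 × 476 mm
D3: ⌊476/2⌋ × 337 = 238 × 337 mm
D4: ⌊337/2⌋ × 238 = 168 × 238 mm
D5: ⌊238/2⌋ × 168 = 119 × 168 mm

119 × 168 mm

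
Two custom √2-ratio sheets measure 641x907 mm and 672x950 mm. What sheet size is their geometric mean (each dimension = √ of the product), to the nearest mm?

Short side: √(641 · 672) = √430752 ≈ 656.3 → 656 mm
Long side: √(907 · 950) = √861650 ≈ 928.3 → 928 mm

656 × 928 mm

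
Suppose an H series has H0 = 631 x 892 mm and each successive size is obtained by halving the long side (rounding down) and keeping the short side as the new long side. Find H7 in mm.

55 × 78 mm

H1 = 446 × 631 mm (from H0 by 1 halving).
H2: ⌊631/2⌋ × 446 = 315 × 446 mm
H3: ⌊446/2⌋ × 315 = 223 × 315 mm
H4: ⌊315/2⌋ × 223 = 157 × 223 mm
H5: ⌊223/2⌋ × 157 = 111 × 157 mm
H6: ⌊157/2⌋ × 111 = 78 × 111 mm
H7: ⌊111/2⌋ × 78 = 55 × 78 mm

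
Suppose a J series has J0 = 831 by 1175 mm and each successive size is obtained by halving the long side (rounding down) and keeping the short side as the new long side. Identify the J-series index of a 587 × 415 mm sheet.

J0: 831 × 1175 mm
J1: 587 × 831 mm
J2: 415 × 587 mm
J3: 293 × 415 mm
→ matches J2.

J2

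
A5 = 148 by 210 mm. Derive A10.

26 × 37 mm

A6: ⌊210/2⌋ × 148 = 105 × 148 mm
A7: ⌊148/2⌋ × 105 = 74 × 105 mm
A8: ⌊105/2⌋ × 74 = 52 × 74 mm
A9: ⌊74/2⌋ × 52 = 37 × 52 mm
A10: ⌊52/2⌋ × 37 = 26 × 37 mm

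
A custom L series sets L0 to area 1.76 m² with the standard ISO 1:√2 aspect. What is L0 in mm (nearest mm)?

Let the short side be w mm. Then w · w√2 = 1.76 m² = 1,760,000 mm².
w² = 1,760,000/√2, so w ≈ 1115.6 mm; long side = w√2 ≈ 1577.7 mm.

1116 × 1578 mm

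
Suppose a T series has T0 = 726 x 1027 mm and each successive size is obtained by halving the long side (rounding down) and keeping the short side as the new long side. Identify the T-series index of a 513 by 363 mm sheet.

T2

T0: 726 × 1027 mm
T1: 513 × 726 mm
T2: 363 × 513 mm
T3: 256 × 363 mm
→ matches T2.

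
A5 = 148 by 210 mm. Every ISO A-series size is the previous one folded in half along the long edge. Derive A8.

52 × 74 mm

A6: ⌊210/2⌋ × 148 = 105 × 148 mm
A7: ⌊148/2⌋ × 105 = 74 × 105 mm
A8: ⌊105/2⌋ × 74 = 52 × 74 mm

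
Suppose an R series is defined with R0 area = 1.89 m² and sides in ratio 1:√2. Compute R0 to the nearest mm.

Let the short side be w mm. Then w · w√2 = 1.89 m² = 1,890,000 mm².
w² = 1,890,000/√2, so w ≈ 1156.0 mm; long side = w√2 ≈ 1634.9 mm.

1156 × 1635 mm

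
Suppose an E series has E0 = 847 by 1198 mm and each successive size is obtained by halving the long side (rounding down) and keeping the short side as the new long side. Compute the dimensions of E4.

211 × 299 mm

E1: ⌊1198/2⌋ × 847 = 599 × 847 mm
E2: ⌊847/2⌋ × 599 = 423 × 599 mm
E3: ⌊599/2⌋ × 423 = 299 × 423 mm
E4: ⌊423/2⌋ × 299 = 211 × 299 mm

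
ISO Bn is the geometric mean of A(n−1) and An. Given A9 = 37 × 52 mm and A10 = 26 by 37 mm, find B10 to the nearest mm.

31 × 44 mm

Short side: √(37 · 26) = √962 ≈ 31.0 → 31 mm
Long side: √(52 · 37) = √1924 ≈ 43.9 → 44 mm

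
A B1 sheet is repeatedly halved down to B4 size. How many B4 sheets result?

8

Each ISO step halves the sheet: 1 × B1 → 2 × B2 → 4 × B3 → 8 × B4
From B1 to B4 is 3 halving steps: 2^3 = 8.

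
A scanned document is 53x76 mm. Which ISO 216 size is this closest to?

A8 (52 × 74 mm)

Aspect ratio 76/53 ≈ 1.434 (ISO target is √2 ≈ 1.414).
In the A-series (A0 area = 1 m²): A8 = 52 × 74 mm.
Off by 3 mm total — nearest standard size.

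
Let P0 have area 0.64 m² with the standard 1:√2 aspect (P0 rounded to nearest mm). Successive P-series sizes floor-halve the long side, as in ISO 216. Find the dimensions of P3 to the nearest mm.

Let P0's short side be w mm. w · w√2 = 0.64 m² = 640,000 mm², so w ≈ 672.7 mm and w√2 ≈ 951.4 mm → P0 = 673 × 951 mm.
P1: ⌊951/2⌋ × 673 = 475 × 673 mm
P2: ⌊673/2⌋ × 475 = 336 × 475 mm
P3: ⌊475/2⌋ × 336 = 237 × 336 mm

237 × 336 mm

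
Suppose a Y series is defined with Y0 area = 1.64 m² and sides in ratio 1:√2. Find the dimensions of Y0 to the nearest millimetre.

1077 × 1523 mm

Let the short side be w mm. Then w · w√2 = 1.64 m² = 1,640,000 mm².
w² = 1,640,000/√2, so w ≈ 1076.9 mm; long side = w√2 ≈ 1522.9 mm.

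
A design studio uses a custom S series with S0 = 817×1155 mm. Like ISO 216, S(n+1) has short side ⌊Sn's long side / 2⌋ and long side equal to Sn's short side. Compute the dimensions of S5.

144 × 204 mm

S1 = 577 × 817 mm (from S0 by 1 halving).
S2: ⌊817/2⌋ × 577 = 408 × 577 mm
S3: ⌊577/2⌋ × 408 = 288 × 408 mm
S4: ⌊408/2⌋ × 288 = 204 × 288 mm
S5: ⌊288/2⌋ × 204 = 144 × 204 mm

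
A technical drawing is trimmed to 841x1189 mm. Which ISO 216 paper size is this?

A0 (841 × 1189 mm)

Aspect ratio 1189/841 ≈ 1.414 — close to the ISO √2 ≈ 1.414.
In the A-series (A0 area = 1 m²): A0 = 841 × 1189 mm.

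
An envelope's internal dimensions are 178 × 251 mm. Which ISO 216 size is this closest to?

B5 (176 × 250 mm)

Aspect ratio 251/178 ≈ 1.410 — close to the ISO √2 ≈ 1.414.
In the B-series (B0 = 1000 × 1414 mm): B5 = 176 × 250 mm.
Off by 3 mm total — nearest standard size.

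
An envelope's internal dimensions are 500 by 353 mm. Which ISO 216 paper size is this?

Aspect ratio 500/353 ≈ 1.416 — close to the ISO √2 ≈ 1.414.
In the B-series (B0 = 1000 × 1414 mm): B3 = 353 × 500 mm.

B3 (353 × 500 mm)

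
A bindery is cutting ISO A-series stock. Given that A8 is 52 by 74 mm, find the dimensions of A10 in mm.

26 × 37 mm

A9: ⌊74/2⌋ × 52 = 37 × 52 mm
A10: ⌊52/2⌋ × 37 = 26 × 37 mm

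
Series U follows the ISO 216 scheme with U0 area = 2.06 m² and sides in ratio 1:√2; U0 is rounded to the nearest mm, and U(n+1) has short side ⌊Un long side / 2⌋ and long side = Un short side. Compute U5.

Let U0's short side be w mm. w · w√2 = 2.06 m² = 2,060,000 mm², so w ≈ 1206.9 mm and w√2 ≈ 1706.8 mm → U0 = 1207 × 1707 mm.
U1: ⌊1707/2⌋ × 1207 = 853 × 1207 mm
U2: ⌊1207/2⌋ × 853 = 603 × 853 mm
U3: ⌊853/2⌋ × 603 = 426 × 603 mm
U4: ⌊603/2⌋ × 426 = 301 × 426 mm
U5: ⌊426/2⌋ × 301 = 213 × 301 mm

213 × 301 mm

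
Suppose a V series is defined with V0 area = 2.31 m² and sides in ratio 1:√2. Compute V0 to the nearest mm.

1278 × 1807 mm

Let the short side be w mm. Then w · w√2 = 2.31 m² = 2,310,000 mm².
w² = 2,310,000/√2, so w ≈ 1278.1 mm; long side = w√2 ≈ 1807.4 mm.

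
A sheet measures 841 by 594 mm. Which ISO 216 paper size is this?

A1 (594 × 841 mm)

Aspect ratio 841/594 ≈ 1.416 — close to the ISO √2 ≈ 1.414.
In the A-series (A0 area = 1 m²): A1 = 594 × 841 mm.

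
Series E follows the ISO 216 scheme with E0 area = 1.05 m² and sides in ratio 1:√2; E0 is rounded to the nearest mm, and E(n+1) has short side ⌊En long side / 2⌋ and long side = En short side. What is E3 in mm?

304 × 431 mm

Let E0's short side be w mm. w · w√2 = 1.05 m² = 1,050,000 mm², so w ≈ 861.7 mm and w√2 ≈ 1218.6 mm → E0 = 862 × 1219 mm.
E1: ⌊1219/2⌋ × 862 = 609 × 862 mm
E2: ⌊862/2⌋ × 609 = 431 × 609 mm
E3: ⌊609/2⌋ × 431 = 304 × 431 mm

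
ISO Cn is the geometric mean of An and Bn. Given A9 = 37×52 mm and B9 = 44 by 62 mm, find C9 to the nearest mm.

40 × 57 mm

Short side: √(37 · 44) = √1628 ≈ 40.3 → 40 mm
Long side: √(52 · 62) = √3224 ≈ 56.8 → 57 mm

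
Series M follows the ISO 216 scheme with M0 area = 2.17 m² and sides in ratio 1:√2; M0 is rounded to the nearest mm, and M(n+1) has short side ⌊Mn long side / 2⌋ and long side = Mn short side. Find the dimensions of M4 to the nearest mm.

Let M0's short side be w mm. w · w√2 = 2.17 m² = 2,170,000 mm², so w ≈ 1238.7 mm and w√2 ≈ 1751.8 mm → M0 = 1239 × 1752 mm.
M1: ⌊1752/2⌋ × 1239 = 876 × 1239 mm
M2: ⌊1239/2⌋ × 876 = 619 × 876 mm
M3: ⌊876/2⌋ × 619 = 438 × 619 mm
M4: ⌊619/2⌋ × 438 = 309 × 438 mm

309 × 438 mm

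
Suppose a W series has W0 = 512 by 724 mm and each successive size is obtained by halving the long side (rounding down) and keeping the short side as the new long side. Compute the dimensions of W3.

W1: ⌊724/2⌋ × 512 = 362 × 512 mm
W2: ⌊512/2⌋ × 362 = 256 × 362 mm
W3: ⌊362/2⌋ × 256 = 181 × 256 mm

181 × 256 mm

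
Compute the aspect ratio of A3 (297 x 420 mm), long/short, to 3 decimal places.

420 / 297 = 1.414
Matches √2 ≈ 1.414 — the ISO 216 defining ratio.

1.414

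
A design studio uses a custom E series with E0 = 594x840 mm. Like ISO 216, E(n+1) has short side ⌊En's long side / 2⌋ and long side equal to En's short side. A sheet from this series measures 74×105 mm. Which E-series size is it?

E0: 594 × 840 mm
E1: 420 × 594 mm
E2: 297 × 420 mm
E3: 210 × 297 mm
E4: 148 × 210 mm
E5: 105 × 148 mm
E6: 74 × 105 mm
E7: 52 × 74 mm
→ matches E6.

E6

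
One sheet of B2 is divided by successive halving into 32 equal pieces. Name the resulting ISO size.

32 = 2^5, so 5 halving steps.
B2 → B3 → … → B7 after 5 steps.

B7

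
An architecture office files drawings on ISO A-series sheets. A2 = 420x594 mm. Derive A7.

A3: ⌊594/2⌋ × 420 = 297 × 420 mm
A4: ⌊420/2⌋ × 297 = 210 × 297 mm
A5: ⌊297/2⌋ × 210 = 148 × 210 mm
A6: ⌊210/2⌋ × 148 = 105 × 148 mm
A7: ⌊148/2⌋ × 105 = 74 × 105 mm

74 × 105 mm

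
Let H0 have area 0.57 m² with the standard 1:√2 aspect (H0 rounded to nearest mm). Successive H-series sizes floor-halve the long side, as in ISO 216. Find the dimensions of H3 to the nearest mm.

Let H0's short side be w mm. w · w√2 = 0.57 m² = 570,000 mm², so w ≈ 634.9 mm and w√2 ≈ 897.8 mm → H0 = 635 × 898 mm.
H1: ⌊898/2⌋ × 635 = 449 × 635 mm
H2: ⌊635/2⌋ × 449 = 317 × 449 mm
H3: ⌊449/2⌋ × 317 = 224 × 317 mm

224 × 317 mm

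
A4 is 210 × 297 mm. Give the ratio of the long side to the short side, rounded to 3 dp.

297 / 210 = 1.414
Matches √2 ≈ 1.414 — the ISO 216 defining ratio.

1.414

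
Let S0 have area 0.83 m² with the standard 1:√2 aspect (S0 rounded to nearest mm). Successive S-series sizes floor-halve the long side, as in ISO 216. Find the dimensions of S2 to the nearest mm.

383 × 541 mm

Let S0's short side be w mm. w · w√2 = 0.83 m² = 830,000 mm², so w ≈ 766.1 mm and w√2 ≈ 1083.4 mm → S0 = 766 × 1083 mm.
S1: ⌊1083/2⌋ × 766 = 541 × 766 mm
S2: ⌊766/2⌋ × 541 = 383 × 541 mm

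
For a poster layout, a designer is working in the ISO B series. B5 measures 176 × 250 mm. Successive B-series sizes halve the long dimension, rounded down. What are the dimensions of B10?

B6: ⌊250/2⌋ × 176 = 125 × 176 mm
B7: ⌊176/2⌋ × 125 = 88 × 125 mm
B8: ⌊125/2⌋ × 88 = 62 × 88 mm
B9: ⌊88/2⌋ × 62 = 44 × 62 mm
B10: ⌊62/2⌋ × 44 = 31 × 44 mm

31 × 44 mm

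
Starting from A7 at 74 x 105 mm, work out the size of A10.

A8: ⌊105/2⌋ × 74 = 52 × 74 mm
A9: ⌊74/2⌋ × 52 = 37 × 52 mm
A10: ⌊52/2⌋ × 37 = 26 × 37 mm

26 × 37 mm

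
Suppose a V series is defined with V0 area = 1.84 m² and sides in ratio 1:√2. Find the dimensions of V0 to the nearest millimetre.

Let the short side be w mm. Then w · w√2 = 1.84 m² = 1,840,000 mm².
w² = 1,840,000/√2, so w ≈ 1140.6 mm; long side = w√2 ≈ 1613.1 mm.

1141 × 1613 mm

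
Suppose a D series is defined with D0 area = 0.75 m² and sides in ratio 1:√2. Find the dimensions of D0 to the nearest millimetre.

Let the short side be w mm. Then w · w√2 = 0.75 m² = 750,000 mm².
w² = 750,000/√2, so w ≈ 728.2 mm; long side = w√2 ≈ 1029.9 mm.

728 × 1030 mm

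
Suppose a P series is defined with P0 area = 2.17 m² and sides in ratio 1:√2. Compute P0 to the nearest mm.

1239 × 1752 mm

Let the short side be w mm. Then w · w√2 = 2.17 m² = 2,170,000 mm².
w² = 2,170,000/√2, so w ≈ 1238.7 mm; long side = w√2 ≈ 1751.8 mm.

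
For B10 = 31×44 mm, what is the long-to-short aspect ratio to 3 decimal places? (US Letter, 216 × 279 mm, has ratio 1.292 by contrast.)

1.419

44 / 31 = 1.419
ISO 216 targets √2 ≈ 1.414; the +0.005 deviation is from mm rounding.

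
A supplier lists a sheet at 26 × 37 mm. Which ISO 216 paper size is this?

A10 (26 × 37 mm)

Aspect ratio 37/26 ≈ 1.423 — close to the ISO √2 ≈ 1.414.
In the A-series (A0 area = 1 m²): A10 = 26 × 37 mm.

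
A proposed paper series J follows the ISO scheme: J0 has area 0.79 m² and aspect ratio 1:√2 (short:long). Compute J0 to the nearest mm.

747 × 1057 mm

Let the short side be w mm. Then w · w√2 = 0.79 m² = 790,000 mm².
w² = 790,000/√2, so w ≈ 747.4 mm; long side = w√2 ≈ 1057.0 mm.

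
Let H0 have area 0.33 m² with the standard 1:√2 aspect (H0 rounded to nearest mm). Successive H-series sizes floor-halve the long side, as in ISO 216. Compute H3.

Let H0's short side be w mm. w · w√2 = 0.33 m² = 330,000 mm², so w ≈ 483.1 mm and w√2 ≈ 683.1 mm → H0 = 483 × 683 mm.
H1: ⌊683/2⌋ × 483 = 341 × 483 mm
H2: ⌊483/2⌋ × 341 = 241 × 341 mm
H3: ⌊341/2⌋ × 241 = 170 × 241 mm

170 × 241 mm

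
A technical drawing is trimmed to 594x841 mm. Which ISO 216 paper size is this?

Aspect ratio 841/594 ≈ 1.416 — close to the ISO √2 ≈ 1.414.
In the A-series (A0 area = 1 m²): A1 = 594 × 841 mm.

A1 (594 × 841 mm)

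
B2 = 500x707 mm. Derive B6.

125 × 176 mm

B3: ⌊707/2⌋ × 500 = 353 × 500 mm
B4: ⌊500/2⌋ × 353 = 250 × 353 mm
B5: ⌊353/2⌋ × 250 = 176 × 250 mm
B6: ⌊250/2⌋ × 176 = 125 × 176 mm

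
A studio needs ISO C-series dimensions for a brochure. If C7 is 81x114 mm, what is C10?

28 × 40 mm

C8: ⌊114/2⌋ × 81 = 57 × 81 mm
C9: ⌊81/2⌋ × 57 = 40 × 57 mm
C10: ⌊57/2⌋ × 40 = 28 × 40 mm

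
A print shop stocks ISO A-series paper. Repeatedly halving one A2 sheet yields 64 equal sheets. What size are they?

A8

64 = 2^6, so 6 halving steps.
A2 → A3 → … → A8 after 6 steps.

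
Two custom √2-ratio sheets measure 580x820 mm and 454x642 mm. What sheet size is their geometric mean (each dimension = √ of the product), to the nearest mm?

Short side: √(580 · 454) = √263320 ≈ 513.1 → 513 mm
Long side: √(820 · 642) = √526440 ≈ 725.6 → 726 mm

513 × 726 mm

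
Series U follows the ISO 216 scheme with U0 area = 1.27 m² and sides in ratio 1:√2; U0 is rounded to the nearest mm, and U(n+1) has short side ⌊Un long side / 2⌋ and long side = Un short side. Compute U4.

Let U0's short side be w mm. w · w√2 = 1.27 m² = 1,270,000 mm², so w ≈ 947.6 mm and w√2 ≈ 1340.2 mm → U0 = 948 × 1340 mm.
U1: ⌊1340/2⌋ × 948 = 670 × 948 mm
U2: ⌊948/2⌋ × 670 = 474 × 670 mm
U3: ⌊670/2⌋ × 474 = 335 × 474 mm
U4: ⌊474/2⌋ × 335 = 237 × 335 mm

237 × 335 mm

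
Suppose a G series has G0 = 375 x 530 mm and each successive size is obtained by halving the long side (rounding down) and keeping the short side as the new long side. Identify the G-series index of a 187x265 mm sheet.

G0: 375 × 530 mm
G1: 265 × 375 mm
G2: 187 × 265 mm
G3: 132 × 187 mm
→ matches G2.

G2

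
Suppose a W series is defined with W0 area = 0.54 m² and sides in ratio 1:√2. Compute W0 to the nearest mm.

618 × 874 mm

Let the short side be w mm. Then w · w√2 = 0.54 m² = 540,000 mm².
w² = 540,000/√2, so w ≈ 617.9 mm; long side = w√2 ≈ 873.9 mm.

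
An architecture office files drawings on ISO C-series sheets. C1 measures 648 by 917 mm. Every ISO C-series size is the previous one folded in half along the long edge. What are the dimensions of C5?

C2: ⌊917/2⌋ × 648 = 458 × 648 mm
C3: ⌊648/2⌋ × 458 = 324 × 458 mm
C4: ⌊458/2⌋ × 324 = 229 × 324 mm
C5: ⌊324/2⌋ × 229 = 162 × 229 mm

162 × 229 mm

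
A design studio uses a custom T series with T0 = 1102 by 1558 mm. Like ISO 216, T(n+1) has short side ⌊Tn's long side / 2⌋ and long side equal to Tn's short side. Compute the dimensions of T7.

T1 = 779 × 1102 mm (from T0 by 1 halving).
T2: ⌊1102/2⌋ × 779 = 551 × 779 mm
T3: ⌊779/2⌋ × 551 = 389 × 551 mm
T4: ⌊551/2⌋ × 389 = 275 × 389 mm
T5: ⌊389/2⌋ × 275 = 194 × 275 mm
T6: ⌊275/2⌋ × 194 = 137 × 194 mm
T7: ⌊194/2⌋ × 137 = 97 × 137 mm

97 × 137 mm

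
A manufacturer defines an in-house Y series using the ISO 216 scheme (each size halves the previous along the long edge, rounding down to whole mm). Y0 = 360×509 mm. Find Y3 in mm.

Y1: ⌊509/2⌋ × 360 = 254 × 360 mm
Y2: ⌊360/2⌋ × 254 = 180 × 254 mm
Y3: ⌊254/2⌋ × 180 = 127 × 180 mm

127 × 180 mm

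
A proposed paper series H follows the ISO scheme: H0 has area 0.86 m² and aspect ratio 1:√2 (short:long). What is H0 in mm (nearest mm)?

Let the short side be w mm. Then w · w√2 = 0.86 m² = 860,000 mm².
w² = 860,000/√2, so w ≈ 779.8 mm; long side = w√2 ≈ 1102.8 mm.

780 × 1103 mm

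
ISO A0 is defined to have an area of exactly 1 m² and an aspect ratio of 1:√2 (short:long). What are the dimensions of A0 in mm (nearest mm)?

841 × 1189 mm

Let the short side be w mm. Then the long side is w√2 and w · w√2 = 10⁶ mm².
w² = 10⁶/√2, so w = 1000 / 2^(1/4) ≈ 840.9 mm; long side = 1000 · 2^(1/4) ≈ 1189.2 mm.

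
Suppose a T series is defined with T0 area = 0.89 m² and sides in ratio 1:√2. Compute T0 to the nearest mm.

793 × 1122 mm

Let the short side be w mm. Then w · w√2 = 0.89 m² = 890,000 mm².
w² = 890,000/√2, so w ≈ 793.3 mm; long side = w√2 ≈ 1121.9 mm.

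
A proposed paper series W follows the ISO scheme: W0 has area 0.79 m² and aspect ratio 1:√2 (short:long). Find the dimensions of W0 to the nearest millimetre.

747 × 1057 mm

Let the short side be w mm. Then w · w√2 = 0.79 m² = 790,000 mm².
w² = 790,000/√2, so w ≈ 747.4 mm; long side = w√2 ≈ 1057.0 mm.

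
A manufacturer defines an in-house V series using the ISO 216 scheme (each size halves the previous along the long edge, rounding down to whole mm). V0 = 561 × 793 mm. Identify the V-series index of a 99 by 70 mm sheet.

V6

V0: 561 × 793 mm
V1: 396 × 561 mm
V2: 280 × 396 mm
V3: 198 × 280 mm
V4: 140 × 198 mm
V5: 99 × 140 mm
V6: 70 × 99 mm
V7: 49 × 70 mm
→ matches V6.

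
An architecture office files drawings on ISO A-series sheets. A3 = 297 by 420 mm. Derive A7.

A4: ⌊420/2⌋ × 297 = 210 × 297 mm
A5: ⌊297/2⌋ × 210 = 148 × 210 mm
A6: ⌊210/2⌋ × 148 = 105 × 148 mm
A7: ⌊148/2⌋ × 105 = 74 × 105 mm

74 × 105 mm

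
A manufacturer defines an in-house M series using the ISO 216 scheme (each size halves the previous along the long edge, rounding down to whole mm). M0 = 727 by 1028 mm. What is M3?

M1: ⌊1028/2⌋ × 727 = 514 × 727 mm
M2: ⌊727/2⌋ × 514 = 363 × 514 mm
M3: ⌊514/2⌋ × 363 = 257 × 363 mm

257 × 363 mm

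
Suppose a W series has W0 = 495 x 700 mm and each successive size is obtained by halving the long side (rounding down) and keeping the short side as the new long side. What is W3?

175 × 247 mm

W1: ⌊700/2⌋ × 495 = 350 × 495 mm
W2: ⌊495/2⌋ × 350 = 247 × 350 mm
W3: ⌊350/2⌋ × 247 = 175 × 247 mm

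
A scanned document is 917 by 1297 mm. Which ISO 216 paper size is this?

C0 (917 × 1297 mm)

Aspect ratio 1297/917 ≈ 1.414 — close to the ISO √2 ≈ 1.414.
In the C-series (envelope sizes, between A and B): C0 = 917 × 1297 mm.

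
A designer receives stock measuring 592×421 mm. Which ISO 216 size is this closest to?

Aspect ratio 592/421 ≈ 1.406 — close to the ISO √2 ≈ 1.414.
In the A-series (A0 area = 1 m²): A2 = 420 × 594 mm.
Off by 3 mm total — nearest standard size.

A2 (420 × 594 mm)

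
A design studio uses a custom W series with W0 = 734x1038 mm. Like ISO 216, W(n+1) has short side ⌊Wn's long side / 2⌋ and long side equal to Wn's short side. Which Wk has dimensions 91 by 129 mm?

W6

W0: 734 × 1038 mm
W1: 519 × 734 mm
W2: 367 × 519 mm
W3: 259 × 367 mm
W4: 183 × 259 mm
W5: 129 × 183 mm
W6: 91 × 129 mm
W7: 64 × 91 mm
→ matches W6.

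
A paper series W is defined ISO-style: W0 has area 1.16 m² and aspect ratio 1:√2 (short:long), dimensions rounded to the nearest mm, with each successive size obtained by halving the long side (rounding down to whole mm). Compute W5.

Let W0's short side be w mm. w · w√2 = 1.16 m² = 1,160,000 mm², so w ≈ 905.7 mm and w√2 ≈ 1280.8 mm → W0 = 906 × 1281 mm.
W1: ⌊1281/2⌋ × 906 = 640 × 906 mm
W2: ⌊906/2⌋ × 640 = 453 × 640 mm
W3: ⌊640/2⌋ × 453 = 320 × 453 mm
W4: ⌊453/2⌋ × 320 = 226 × 320 mm
W5: ⌊320/2⌋ × 226 = 160 × 226 mm

160 × 226 mm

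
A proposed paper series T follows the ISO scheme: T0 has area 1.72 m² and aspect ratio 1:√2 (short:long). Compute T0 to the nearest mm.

Let the short side be w mm. Then w · w√2 = 1.72 m² = 1,720,000 mm².
w² = 1,720,000/√2, so w ≈ 1102.8 mm; long side = w√2 ≈ 1559.6 mm.

1103 × 1560 mm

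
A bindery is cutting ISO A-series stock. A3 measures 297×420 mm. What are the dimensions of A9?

37 × 52 mm

A4: ⌊420/2⌋ × 297 = 210 × 297 mm
A5: ⌊297/2⌋ × 210 = 148 × 210 mm
A6: ⌊210/2⌋ × 148 = 105 × 148 mm
A7: ⌊148/2⌋ × 105 = 74 × 105 mm
A8: ⌊105/2⌋ × 74 = 52 × 74 mm
A9: ⌊74/2⌋ × 52 = 37 × 52 mm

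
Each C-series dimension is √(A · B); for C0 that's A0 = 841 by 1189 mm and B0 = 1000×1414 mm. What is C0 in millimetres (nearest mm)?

Short: √(841 · 1000) = √841000 ≈ 917.1 mm.
Long: √(1189 · 1414) = √1681246 ≈ 1296.6 mm.

917 × 1297 mm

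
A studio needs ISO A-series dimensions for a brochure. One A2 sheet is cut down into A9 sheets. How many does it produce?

128

A2 = 420 × 594 mm; A9 = 37 × 52 mm.
Each halving step doubles the count; 7 steps from A2 to A9.
2^7 = 128.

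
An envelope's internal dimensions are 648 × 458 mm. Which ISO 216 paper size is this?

C2 (458 × 648 mm)

Aspect ratio 648/458 ≈ 1.415 — close to the ISO √2 ≈ 1.414.
In the C-series (envelope sizes, between A and B): C2 = 458 × 648 mm.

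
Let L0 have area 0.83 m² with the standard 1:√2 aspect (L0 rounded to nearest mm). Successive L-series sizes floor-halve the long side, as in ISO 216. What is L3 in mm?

270 × 383 mm

Let L0's short side be w mm. w · w√2 = 0.83 m² = 830,000 mm², so w ≈ 766.1 mm and w√2 ≈ 1083.4 mm → L0 = 766 × 1083 mm.
L1: ⌊1083/2⌋ × 766 = 541 × 766 mm
L2: ⌊766/2⌋ × 541 = 383 × 541 mm
L3: ⌊541/2⌋ × 383 = 270 × 383 mm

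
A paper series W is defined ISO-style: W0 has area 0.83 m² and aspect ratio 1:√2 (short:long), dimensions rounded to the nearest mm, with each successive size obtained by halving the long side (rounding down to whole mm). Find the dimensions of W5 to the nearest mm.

Let W0's short side be w mm. w · w√2 = 0.83 m² = 830,000 mm², so w ≈ 766.1 mm and w√2 ≈ 1083.4 mm → W0 = 766 × 1083 mm.
W1: ⌊1083/2⌋ × 766 = 541 × 766 mm
W2: ⌊766/2⌋ × 541 = 383 × 541 mm
W3: ⌊541/2⌋ × 383 = 270 × 383 mm
W4: ⌊383/2⌋ × 270 = 191 × 270 mm
W5: ⌊270/2⌋ × 191 = 135 × 191 mm

135 × 191 mm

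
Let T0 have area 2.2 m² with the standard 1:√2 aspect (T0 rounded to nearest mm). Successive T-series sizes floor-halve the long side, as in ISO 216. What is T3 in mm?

Let T0's short side be w mm. w · w√2 = 2.2 m² = 2,200,000 mm², so w ≈ 1247.3 mm and w√2 ≈ 1763.9 mm → T0 = 1247 × 1764 mm.
T1: ⌊1764/2⌋ × 1247 = 882 × 1247 mm
T2: ⌊1247/2⌋ × 882 = 623 × 882 mm
T3: ⌊882/2⌋ × 623 = 441 × 623 mm

441 × 623 mm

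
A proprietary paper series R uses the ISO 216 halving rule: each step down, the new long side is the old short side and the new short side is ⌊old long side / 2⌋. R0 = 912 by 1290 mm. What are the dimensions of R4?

228 × 322 mm

R1: ⌊1290/2⌋ × 912 = 645 × 912 mm
R2: ⌊912/2⌋ × 645 = 456 × 645 mm
R3: ⌊645/2⌋ × 456 = 322 × 456 mm
R4: ⌊456/2⌋ × 322 = 228 × 322 mm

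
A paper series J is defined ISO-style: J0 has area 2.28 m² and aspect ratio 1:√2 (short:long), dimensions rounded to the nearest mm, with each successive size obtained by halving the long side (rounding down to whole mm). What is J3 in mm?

Let J0's short side be w mm. w · w√2 = 2.28 m² = 2,280,000 mm², so w ≈ 1269.7 mm and w√2 ≈ 1795.7 mm → J0 = 1270 × 1796 mm.
J1: ⌊1796/2⌋ × 1270 = 898 × 1270 mm
J2: ⌊1270/2⌋ × 898 = 635 × 898 mm
J3: ⌊898/2⌋ × 635 = 449 × 635 mm

449 × 635 mm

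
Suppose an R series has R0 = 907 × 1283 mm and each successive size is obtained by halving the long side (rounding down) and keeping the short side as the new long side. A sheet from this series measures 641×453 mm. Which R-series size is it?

R2

R0: 907 × 1283 mm
R1: 641 × 907 mm
R2: 453 × 641 mm
R3: 320 × 453 mm
→ matches R2.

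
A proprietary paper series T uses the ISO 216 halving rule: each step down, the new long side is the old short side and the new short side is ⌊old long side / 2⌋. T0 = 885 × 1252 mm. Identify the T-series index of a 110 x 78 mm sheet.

T7

T0: 885 × 1252 mm
T1: 626 × 885 mm
T2: 442 × 626 mm
T3: 313 × 442 mm
T4: 221 × 313 mm
T5: 156 × 221 mm
T6: 110 × 156 mm
T7: 78 × 110 mm
T8: 55 × 78 mm
→ matches T7.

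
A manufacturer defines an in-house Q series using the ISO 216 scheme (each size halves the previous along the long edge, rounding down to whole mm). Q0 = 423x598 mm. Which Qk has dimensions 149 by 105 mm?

Q4

Q0: 423 × 598 mm
Q1: 299 × 423 mm
Q2: 211 × 299 mm
Q3: 149 × 211 mm
Q4: 105 × 149 mm
Q5: 74 × 105 mm
→ matches Q4.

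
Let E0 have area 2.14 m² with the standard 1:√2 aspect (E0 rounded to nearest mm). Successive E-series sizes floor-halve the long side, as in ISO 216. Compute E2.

615 × 870 mm

Let E0's short side be w mm. w · w√2 = 2.14 m² = 2,140,000 mm², so w ≈ 1230.1 mm and w√2 ≈ 1739.7 mm → E0 = 1230 × 1740 mm.
E1: ⌊1740/2⌋ × 1230 = 870 × 1230 mm
E2: ⌊1230/2⌋ × 870 = 615 × 870 mm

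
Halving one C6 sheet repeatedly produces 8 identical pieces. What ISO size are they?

C9

8 = 2^3, so 3 halving steps.
C6 → C7 → … → C9 after 3 steps.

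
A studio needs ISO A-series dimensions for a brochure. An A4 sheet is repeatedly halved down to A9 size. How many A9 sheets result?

Each ISO step halves the sheet: 1 × A4 → 2 × A5 → 4 × A6 → 8 × A7 → …
From A4 to A9 is 5 halving steps: 2^5 = 32.

32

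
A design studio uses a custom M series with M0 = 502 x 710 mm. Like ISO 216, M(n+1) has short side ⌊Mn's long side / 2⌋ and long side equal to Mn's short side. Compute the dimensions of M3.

M1: ⌊710/2⌋ × 502 = 355 × 502 mm
M2: ⌊502/2⌋ × 355 = 251 × 355 mm
M3: ⌊355/2⌋ × 251 = 177 × 251 mm

177 × 251 mm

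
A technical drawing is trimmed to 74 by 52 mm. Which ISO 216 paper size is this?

Aspect ratio 74/52 ≈ 1.423 — close to the ISO √2 ≈ 1.414.
In the A-series (A0 area = 1 m²): A8 = 52 × 74 mm.

A8 (52 × 74 mm)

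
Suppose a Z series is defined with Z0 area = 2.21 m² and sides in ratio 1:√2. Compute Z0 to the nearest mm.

Let the short side be w mm. Then w · w√2 = 2.21 m² = 2,210,000 mm².
w² = 2,210,000/√2, so w ≈ 1250.1 mm; long side = w√2 ≈ 1767.9 mm.

1250 × 1768 mm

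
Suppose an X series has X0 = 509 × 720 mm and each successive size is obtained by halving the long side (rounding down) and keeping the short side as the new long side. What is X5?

X1: ⌊720/2⌋ × 509 = 360 × 509 mm
X2: ⌊509/2⌋ × 360 = 254 × 360 mm
X3: ⌊360/2⌋ × 254 = 180 × 254 mm
X4: ⌊254/2⌋ × 180 = 127 × 180 mm
X5: ⌊180/2⌋ × 127 = 90 × 127 mm

90 × 127 mm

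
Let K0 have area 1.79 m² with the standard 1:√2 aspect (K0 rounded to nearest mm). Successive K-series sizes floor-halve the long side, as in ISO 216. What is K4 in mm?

Let K0's short side be w mm. w · w√2 = 1.79 m² = 1,790,000 mm², so w ≈ 1125.0 mm and w√2 ≈ 1591.1 mm → K0 = 1125 × 1591 mm.
K1: ⌊1591/2⌋ × 1125 = 795 × 1125 mm
K2: ⌊1125/2⌋ × 795 = 562 × 795 mm
K3: ⌊795/2⌋ × 562 = 397 × 562 mm
K4: ⌊562/2⌋ × 397 = 281 × 397 mm

281 × 397 mm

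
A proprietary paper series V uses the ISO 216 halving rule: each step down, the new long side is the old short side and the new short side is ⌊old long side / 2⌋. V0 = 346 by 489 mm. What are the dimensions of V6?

43 × 61 mm

V1: ⌊489/2⌋ × 346 = 244 × 346 mm
V2: ⌊346/2⌋ × 244 = 173 × 244 mm
V3: ⌊244/2⌋ × 173 = 122 × 173 mm
V4: ⌊173/2⌋ × 122 = 86 × 122 mm
V5: ⌊122/2⌋ × 86 = 61 × 86 mm
V6: ⌊86/2⌋ × 61 = 43 × 61 mm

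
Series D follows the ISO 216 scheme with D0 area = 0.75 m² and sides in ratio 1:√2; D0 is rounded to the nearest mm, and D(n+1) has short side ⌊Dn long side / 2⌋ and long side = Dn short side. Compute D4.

Let D0's short side be w mm. w · w√2 = 0.75 m² = 750,000 mm², so w ≈ 728.2 mm and w√2 ≈ 1029.9 mm → D0 = 728 × 1030 mm.
D1: ⌊1030/2⌋ × 728 = 515 × 728 mm
D2: ⌊728/2⌋ × 515 = 364 × 515 mm
D3: ⌊515/2⌋ × 364 = 257 × 364 mm
D4: ⌊364/2⌋ × 257 = 182 × 257 mm

182 × 257 mm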